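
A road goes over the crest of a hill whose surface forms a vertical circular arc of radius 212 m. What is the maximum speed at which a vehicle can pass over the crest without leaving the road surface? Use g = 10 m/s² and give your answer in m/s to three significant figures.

46.0 m/s

At the crest the centre of the circle is below the vehicle, so the net downward (centripetal) force is mg − N = mv²/r.
The vehicle leaves the road when N → 0, giving v_max = √(g r) = √(10.0 × 212) = 46.04 m/s.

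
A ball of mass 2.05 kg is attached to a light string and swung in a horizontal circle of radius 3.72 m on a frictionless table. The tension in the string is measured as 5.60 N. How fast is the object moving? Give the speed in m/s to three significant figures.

3.19 m/s

T = m v²/r ⇒ v = √(T r / m) = √(5.60 × 3.72 / 2.05) = √10.16 = 3.188 m/s.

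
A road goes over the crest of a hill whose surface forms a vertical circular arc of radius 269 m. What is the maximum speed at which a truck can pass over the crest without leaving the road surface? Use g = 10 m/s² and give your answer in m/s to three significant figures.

At the crest the centre of the circle is below the truck, so the net downward (centripetal) force is mg − N = mv²/r.
The truck leaves the road when N → 0, giving v_max = √(g r) = √(10.0 × 269) = 51.87 m/s.

51.9 m/s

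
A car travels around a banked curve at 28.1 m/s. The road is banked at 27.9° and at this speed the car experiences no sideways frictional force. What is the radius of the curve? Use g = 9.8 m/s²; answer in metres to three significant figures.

Frictionless banking: tanθ = v²/(rg), so r = v²/(g tanθ).
r = (28.1)²/(9.8 × tan 27.9°) = 789.6/(9.8 × 0.5295) = 789.6/5.189 = 152.2 m.

152 m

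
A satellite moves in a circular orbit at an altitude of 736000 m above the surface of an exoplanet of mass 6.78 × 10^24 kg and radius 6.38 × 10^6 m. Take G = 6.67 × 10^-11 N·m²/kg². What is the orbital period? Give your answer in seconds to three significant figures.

5610 s

r = R + h = 6.38 × 10^6 + 736000 = 7.116 × 10^6 m. Gravity provides the centripetal force: G M m / r² = m v² / r ⇒ v = √(GM/r) = 7972 m/s.
T = 2πr/v = 2π × 7.116 × 10^6 / 7972 = 5609 s.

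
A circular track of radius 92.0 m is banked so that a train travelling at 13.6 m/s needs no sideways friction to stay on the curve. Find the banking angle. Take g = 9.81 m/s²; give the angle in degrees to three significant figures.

11.6°

With no friction, the horizontal component of the normal force provides the centripetal force: N sinθ = mv²/r, while N cosθ = mg vertically.
Dividing: tanθ = v²/(r g) = (13.6)²/(92.0 × 9.81) = 185.0/902.5 = 0.2049.
θ = arctan(0.2049) = 11.58°.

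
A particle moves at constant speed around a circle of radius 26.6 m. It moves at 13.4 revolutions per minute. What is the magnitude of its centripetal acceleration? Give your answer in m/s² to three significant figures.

ω = 13.4 rev/min × 2π/60 = 1.403 rad/s, so v = ωr = 1.403 × 26.6 = 37.33 m/s.
a_c = v²/r = (37.33)²/26.6 = 1393/26.6 = 52.38 m/s².

52.4 m/s²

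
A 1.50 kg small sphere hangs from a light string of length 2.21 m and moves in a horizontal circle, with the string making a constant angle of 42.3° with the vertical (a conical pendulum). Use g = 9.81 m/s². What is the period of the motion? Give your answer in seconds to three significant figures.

2.56 s

r = L sinθ = 1.487 m. From T sinθ = mω²r and T cosθ = mg: tanθ = ω²r/g, so ω² = g tanθ / r = g/(L cosθ).
ω = √(g/(L cosθ)) = √(9.81/(2.21 × 0.7396)) = √6.002 = 2.450 rad/s.
Period = 2π/ω = 2.565 s.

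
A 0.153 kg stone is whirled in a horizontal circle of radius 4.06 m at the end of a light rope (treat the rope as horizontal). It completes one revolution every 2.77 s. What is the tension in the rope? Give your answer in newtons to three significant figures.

v = 2πr/T = 2π × 4.06/2.77 = 9.209 m/s.
The tension is the only horizontal force, so it supplies the full centripetal force: T = m v²/r = 0.153 × (9.209)²/4.06 = 0.153 × 84.81/4.06 = 3.196 N.

3.20 N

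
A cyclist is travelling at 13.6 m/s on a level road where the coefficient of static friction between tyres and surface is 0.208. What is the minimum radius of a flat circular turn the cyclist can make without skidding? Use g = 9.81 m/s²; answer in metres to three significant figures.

90.6 m

At the limit, μ_s m g = m v²/r, so r_min = v²/(μ_s g) = (13.6)²/(0.208 × 9.81) = 185.0/2.040 = 90.65 m.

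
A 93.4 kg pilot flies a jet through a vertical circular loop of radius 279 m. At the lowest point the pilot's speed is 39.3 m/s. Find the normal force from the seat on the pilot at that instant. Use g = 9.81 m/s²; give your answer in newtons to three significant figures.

At the lowest point, N points up (toward the centre) and the weight mg points down (away from the centre), so the net inward force is N − mg = mv²/r.
N = m(v²/r + g) = 93.4 × ((39.3)²/279 + 9.81) = 93.4 × (5.536 + 9.81) = 93.4 × 15.35 = 1433 N.

1430 N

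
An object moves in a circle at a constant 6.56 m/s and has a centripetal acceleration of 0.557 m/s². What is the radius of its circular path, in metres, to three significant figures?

77.3 m

a_c = v²/r ⇒ r = v²/a_c = (6.56)²/0.557 = 43.03/0.557 = 77.26 m.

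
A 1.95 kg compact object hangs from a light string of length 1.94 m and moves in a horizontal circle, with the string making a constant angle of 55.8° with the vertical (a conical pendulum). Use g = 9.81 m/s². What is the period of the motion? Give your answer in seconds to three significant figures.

2.09 s

r = L sinθ = 1.605 m. From T sinθ = mω²r and T cosθ = mg: tanθ = ω²r/g, so ω² = g tanθ / r = g/(L cosθ).
ω = √(g/(L cosθ)) = √(9.81/(1.94 × 0.5621)) = √8.996 = 2.999 rad/s.
Period = 2π/ω = 2.095 s.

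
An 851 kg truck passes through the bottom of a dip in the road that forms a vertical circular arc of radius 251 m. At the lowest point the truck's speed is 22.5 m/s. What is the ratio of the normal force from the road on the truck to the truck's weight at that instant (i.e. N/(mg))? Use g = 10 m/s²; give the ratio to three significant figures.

At the bottom, N − mg = mv²/r, so N = m(v²/r + g) and N/(mg) = v²/(rg) + 1 = (22.5)²/(251 × 10.0) + 1 = 0.2017 + 1 = 1.202.

1.20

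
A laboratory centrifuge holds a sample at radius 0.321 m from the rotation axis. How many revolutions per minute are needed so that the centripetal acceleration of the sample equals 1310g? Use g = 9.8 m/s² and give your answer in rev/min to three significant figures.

Require ω²r = 1310g, so ω = √(1310 × 9.8/0.321) = 200.0 rad/s.
In rev/min: ω × 60/(2π) = 200.0 × 60/(2π) = 1910 rev/min.

1910 rev/min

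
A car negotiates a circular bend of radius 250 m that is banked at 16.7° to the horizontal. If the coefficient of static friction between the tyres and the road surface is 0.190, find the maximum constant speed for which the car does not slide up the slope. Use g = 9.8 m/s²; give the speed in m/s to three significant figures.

35.7 m/s

At the maximum speed, friction acts down the slope at its limiting value f = μN. Radially (horizontal, toward centre): N sinθ + μN cosθ = mv²/r. Vertically: N cosθ − μN sinθ = mg.
Dividing: v² = r g (sinθ + μcosθ)/(cosθ − μsinθ).
sinθ + μcosθ = 0.2874 + 0.190×0.9578 = 0.4693; cosθ − μsinθ = 0.9578 − 0.190×0.2874 = 0.9032.
v² = 250 × 9.8 × 0.4693/0.9032 = 1273 m²/s², so v = 35.68 m/s.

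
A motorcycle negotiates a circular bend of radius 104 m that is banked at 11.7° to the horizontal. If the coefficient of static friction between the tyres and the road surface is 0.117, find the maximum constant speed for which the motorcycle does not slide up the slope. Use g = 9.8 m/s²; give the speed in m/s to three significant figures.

At the maximum speed, friction acts down the slope at its limiting value f = μN. Radially (horizontal, toward centre): N sinθ + μN cosθ = mv²/r. Vertically: N cosθ − μN sinθ = mg.
Dividing: v² = r g (sinθ + μcosθ)/(cosθ − μsinθ).
sinθ + μcosθ = 0.2028 + 0.117×0.9792 = 0.3174; cosθ − μsinθ = 0.9792 − 0.117×0.2028 = 0.9555.
v² = 104 × 9.8 × 0.3174/0.9555 = 338.5 m²/s², so v = 18.40 m/s.

18.4 m/s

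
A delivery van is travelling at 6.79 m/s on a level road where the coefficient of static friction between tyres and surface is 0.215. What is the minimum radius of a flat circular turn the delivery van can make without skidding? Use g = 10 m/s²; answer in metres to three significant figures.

21.4 m

At the limit, μ_s m g = m v²/r, so r_min = v²/(μ_s g) = (6.79)²/(0.215 × 10.0) = 46.10/2.150 = 21.44 m.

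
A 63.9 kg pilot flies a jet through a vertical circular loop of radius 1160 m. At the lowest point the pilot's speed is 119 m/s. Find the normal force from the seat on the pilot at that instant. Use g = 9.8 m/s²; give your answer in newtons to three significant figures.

At the lowest point, N points up (toward the centre) and the weight mg points down (away from the centre), so the net inward force is N − mg = mv²/r.
N = m(v²/r + g) = 63.9 × ((119)²/1160 + 9.8) = 63.9 × (12.21 + 9.8) = 63.9 × 22.01 = 1406 N.

1410 N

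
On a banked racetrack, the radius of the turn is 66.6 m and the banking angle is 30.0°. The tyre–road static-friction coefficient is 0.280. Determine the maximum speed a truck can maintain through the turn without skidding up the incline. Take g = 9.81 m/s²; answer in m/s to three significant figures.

At the maximum speed, friction acts down the slope at its limiting value f = μN. Radially (horizontal, toward centre): N sinθ + μN cosθ = mv²/r. Vertically: N cosθ − μN sinθ = mg.
Dividing: v² = r g (sinθ + μcosθ)/(cosθ − μsinθ).
sinθ + μcosθ = 0.5000 + 0.280×0.8660 = 0.7425; cosθ − μsinθ = 0.8660 − 0.280×0.5000 = 0.7260.
v² = 66.6 × 9.81 × 0.7425/0.7260 = 668.2 m²/s², so v = 25.85 m/s.

25.8 m/s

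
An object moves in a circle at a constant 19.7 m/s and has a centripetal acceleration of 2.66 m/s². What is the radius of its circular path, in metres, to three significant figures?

a_c = v²/r ⇒ r = v²/a_c = (19.7)²/2.66 = 388.1/2.66 = 145.9 m.

146 m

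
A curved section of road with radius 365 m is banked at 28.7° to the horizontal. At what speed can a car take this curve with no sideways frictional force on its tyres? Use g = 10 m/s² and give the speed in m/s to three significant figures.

On a frictionless banked curve, N sinθ = mv²/r and N cosθ = mg, so tanθ = v²/(rg).
v = √(r g tanθ) = √(365 × 10.0 × tan 28.7°) = √(365 × 10.0 × 0.5475) = √1998 = 44.70 m/s.

44.7 m/s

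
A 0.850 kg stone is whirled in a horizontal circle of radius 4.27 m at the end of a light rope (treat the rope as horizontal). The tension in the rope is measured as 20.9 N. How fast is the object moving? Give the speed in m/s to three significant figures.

T = m v²/r ⇒ v = √(T r / m) = √(20.9 × 4.27 / 0.850) = √105.0 = 10.25 m/s.

10.2 m/s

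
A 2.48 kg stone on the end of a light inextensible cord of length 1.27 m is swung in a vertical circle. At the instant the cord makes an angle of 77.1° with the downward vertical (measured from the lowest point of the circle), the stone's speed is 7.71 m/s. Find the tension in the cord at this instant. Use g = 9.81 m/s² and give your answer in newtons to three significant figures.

122 N

Take the radial direction toward the centre of the circle as positive. The component of the weight along the string toward the centre is −mg cos φ (φ measured from the bottom), so Newton's second law along the string gives T − mg cos φ = m v²/r.
cos 77.1° = 0.2233, so T = m(v²/r + g cos φ) = 2.48 × ((7.71)²/1.27 + 9.81 × 0.2233) = 2.48 × (46.81 + (2.190)) = 2.48 × 49.00 = 121.5 N.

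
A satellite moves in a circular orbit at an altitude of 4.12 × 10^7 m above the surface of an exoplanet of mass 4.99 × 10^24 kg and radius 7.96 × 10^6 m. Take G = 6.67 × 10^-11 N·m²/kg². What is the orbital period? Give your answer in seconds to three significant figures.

119000 s

r = R + h = 7.96 × 10^6 + 4.12 × 10^7 = 4.916 × 10^7 m. Gravity provides the centripetal force: G M m / r² = m v² / r ⇒ v = √(GM/r) = 2602 m/s.
T = 2πr/v = 2π × 4.916 × 10^7 / 2602 = 118700 s.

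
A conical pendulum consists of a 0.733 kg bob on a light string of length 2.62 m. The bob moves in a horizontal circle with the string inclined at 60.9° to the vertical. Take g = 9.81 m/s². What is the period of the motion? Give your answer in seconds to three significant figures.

2.26 s

r = L sinθ = 2.289 m. From T sinθ = mω²r and T cosθ = mg: tanθ = ω²r/g, so ω² = g tanθ / r = g/(L cosθ).
ω = √(g/(L cosθ)) = √(9.81/(2.62 × 0.4863)) = √7.699 = 2.775 rad/s.
Period = 2π/ω = 2.264 s.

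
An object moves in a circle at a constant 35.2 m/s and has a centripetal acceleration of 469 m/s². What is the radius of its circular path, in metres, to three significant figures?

a_c = v²/r ⇒ r = v²/a_c = (35.2)²/469 = 1239/469 = 2.642 m.

2.64 m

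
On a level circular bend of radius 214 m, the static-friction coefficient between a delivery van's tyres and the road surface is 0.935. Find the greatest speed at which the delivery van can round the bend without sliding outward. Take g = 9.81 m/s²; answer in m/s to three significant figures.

Friction provides the centripetal force on a flat curve. At maximum speed it is at its limiting value: μ_s m g = m v²/r.
Mass cancels: v_max = √(μ_s g r) = √(0.935 × 9.81 × 214) = √1963 = 44.30 m/s.

44.3 m/s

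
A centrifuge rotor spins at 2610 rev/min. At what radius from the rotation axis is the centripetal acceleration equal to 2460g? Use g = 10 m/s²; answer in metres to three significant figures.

0.329 m

ω = 2610 rev/min × 2π/60 = 273.3 rad/s.
a_c = ω²r = 2460g ⇒ r = 2460 × 10.0 / (273.3)² = 24600/74700 = 0.3293 m.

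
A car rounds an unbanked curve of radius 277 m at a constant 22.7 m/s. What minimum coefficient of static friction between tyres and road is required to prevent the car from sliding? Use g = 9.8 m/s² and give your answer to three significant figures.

0.190

Friction provides the centripetal force: μ_s m g = m v²/r, so μ_s = v²/(g r) = (22.70)²/(9.8 × 277) = 515.3/2715 = 0.1898.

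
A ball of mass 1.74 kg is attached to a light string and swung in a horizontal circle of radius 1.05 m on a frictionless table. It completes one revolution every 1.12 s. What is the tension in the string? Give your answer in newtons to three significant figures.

v = 2πr/T = 2π × 1.05/1.12 = 5.890 m/s.
The tension is the only horizontal force, so it supplies the full centripetal force: T = m v²/r = 1.74 × (5.890)²/1.05 = 1.74 × 34.70/1.05 = 57.50 N.

57.5 N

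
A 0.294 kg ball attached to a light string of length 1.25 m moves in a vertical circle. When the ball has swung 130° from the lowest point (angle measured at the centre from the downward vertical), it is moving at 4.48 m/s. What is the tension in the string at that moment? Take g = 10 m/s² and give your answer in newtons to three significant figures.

2.83 N

Take the radial direction toward the centre of the circle as positive. The component of the weight along the string toward the centre is −mg cos φ (φ measured from the bottom), so Newton's second law along the string gives T − mg cos φ = m v²/r.
cos 130° = -0.6428, so T = m(v²/r + g cos φ) = 0.294 × ((4.48)²/1.25 + 10.0 × -0.6428) = 0.294 × (16.06 + (-6.428)) = 0.294 × 9.628 = 2.831 N.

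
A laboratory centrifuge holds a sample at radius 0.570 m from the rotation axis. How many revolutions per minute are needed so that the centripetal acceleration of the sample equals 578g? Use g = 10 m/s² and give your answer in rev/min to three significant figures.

962 rev/min

Require ω²r = 578g, so ω = √(578 × 10.0/0.570) = 100.7 rad/s.
In rev/min: ω × 60/(2π) = 100.7 × 60/(2π) = 961.6 rev/min.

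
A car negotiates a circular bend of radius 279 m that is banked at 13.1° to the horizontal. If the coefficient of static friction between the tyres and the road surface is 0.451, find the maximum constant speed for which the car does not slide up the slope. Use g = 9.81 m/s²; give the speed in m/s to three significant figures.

45.7 m/s

At the maximum speed, friction acts down the slope at its limiting value f = μN. Radially (horizontal, toward centre): N sinθ + μN cosθ = mv²/r. Vertically: N cosθ − μN sinθ = mg.
Dividing: v² = r g (sinθ + μcosθ)/(cosθ − μsinθ).
sinθ + μcosθ = 0.2267 + 0.451×0.9740 = 0.6659; cosθ − μsinθ = 0.9740 − 0.451×0.2267 = 0.8718.
v² = 279 × 9.81 × 0.6659/0.8718 = 2091 m²/s², so v = 45.72 m/s.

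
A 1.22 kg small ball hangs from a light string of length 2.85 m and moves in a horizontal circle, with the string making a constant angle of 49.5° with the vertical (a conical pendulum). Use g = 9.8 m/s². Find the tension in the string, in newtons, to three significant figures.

Vertically the bob has no acceleration, so T cosθ = mg.
T = mg/cosθ = 1.22 × 9.8 / cos 49.5° = 11.96/0.6494 = 18.41 N.

18.4 N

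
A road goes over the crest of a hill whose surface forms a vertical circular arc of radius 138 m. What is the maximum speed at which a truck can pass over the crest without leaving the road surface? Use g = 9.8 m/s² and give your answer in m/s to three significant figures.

At the crest the centre of the circle is below the truck, so the net downward (centripetal) force is mg − N = mv²/r.
The truck leaves the road when N → 0, giving v_max = √(g r) = √(9.8 × 138) = 36.77 m/s.

36.8 m/s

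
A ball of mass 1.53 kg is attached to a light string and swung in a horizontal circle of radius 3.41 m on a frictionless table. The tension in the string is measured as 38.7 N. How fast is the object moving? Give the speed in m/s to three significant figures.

9.29 m/s

T = m v²/r ⇒ v = √(T r / m) = √(38.7 × 3.41 / 1.53) = √86.25 = 9.287 m/s.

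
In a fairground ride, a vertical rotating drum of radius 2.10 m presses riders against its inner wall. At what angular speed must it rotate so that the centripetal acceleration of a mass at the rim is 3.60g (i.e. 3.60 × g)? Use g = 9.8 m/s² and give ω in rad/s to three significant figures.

Centripetal acceleration a_c = ω²r. Setting ω²r = 3.60g:
ω = √(3.60g / r) = √(3.60 × 9.8 / 2.10) = √16.80 = 4.099 rad/s.

4.10 rad/s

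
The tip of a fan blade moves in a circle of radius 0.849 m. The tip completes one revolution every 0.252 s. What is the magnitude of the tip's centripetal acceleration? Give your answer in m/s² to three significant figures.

528 m/s²

v = 2πr/T = 2π × 0.849/0.252 = 21.17 m/s.
a_c = v²/r = (21.17)²/0.849 = 448.1/0.849 = 527.8 m/s².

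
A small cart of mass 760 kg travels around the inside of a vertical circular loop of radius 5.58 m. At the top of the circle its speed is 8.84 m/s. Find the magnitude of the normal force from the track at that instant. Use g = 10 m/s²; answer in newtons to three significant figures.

3040 N

At the top, both N and the weight mg point inward (toward the centre), so N + mg = mv²/r.
N = m(v²/r − g) = 760 × ((8.84)²/5.58 − 10.0) = 760 × (14.00 − 10.0) = 760 × 4.005 = 3043 N.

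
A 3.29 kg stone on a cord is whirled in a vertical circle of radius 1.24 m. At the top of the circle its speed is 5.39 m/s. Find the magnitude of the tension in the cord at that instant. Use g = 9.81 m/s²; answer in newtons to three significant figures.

At the top, both T and the weight mg point inward (toward the centre), so T + mg = mv²/r.
T = m(v²/r − g) = 3.29 × ((5.39)²/1.24 − 9.81) = 3.29 × (23.43 − 9.81) = 3.29 × 13.62 = 44.81 N.

44.8 N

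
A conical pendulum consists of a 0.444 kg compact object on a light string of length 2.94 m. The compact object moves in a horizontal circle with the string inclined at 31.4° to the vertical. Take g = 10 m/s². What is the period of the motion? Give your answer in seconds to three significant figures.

3.15 s

r = L sinθ = 1.532 m. From T sinθ = mω²r and T cosθ = mg: tanθ = ω²r/g, so ω² = g tanθ / r = g/(L cosθ).
ω = √(g/(L cosθ)) = √(10.0/(2.94 × 0.8536)) = √3.985 = 1.996 rad/s.
Period = 2π/ω = 3.148 s.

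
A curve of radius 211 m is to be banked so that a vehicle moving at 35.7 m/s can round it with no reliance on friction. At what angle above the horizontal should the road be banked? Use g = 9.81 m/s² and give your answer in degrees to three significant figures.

With no friction, the horizontal component of the normal force provides the centripetal force: N sinθ = mv²/r, while N cosθ = mg vertically.
Dividing: tanθ = v²/(r g) = (35.7)²/(211 × 9.81) = 1274/2070 = 0.6157.
θ = arctan(0.6157) = 31.62°.

31.6°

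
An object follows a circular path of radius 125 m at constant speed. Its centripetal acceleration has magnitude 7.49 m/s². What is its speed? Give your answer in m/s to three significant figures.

a_c = v²/r ⇒ v = √(a_c · r) = √(7.49 × 125) = √936.2 = 30.60 m/s.

30.6 m/s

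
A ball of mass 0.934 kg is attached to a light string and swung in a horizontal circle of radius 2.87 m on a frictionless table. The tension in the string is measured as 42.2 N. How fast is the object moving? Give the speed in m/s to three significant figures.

T = m v²/r ⇒ v = √(T r / m) = √(42.2 × 2.87 / 0.934) = √129.7 = 11.39 m/s.

11.4 m/s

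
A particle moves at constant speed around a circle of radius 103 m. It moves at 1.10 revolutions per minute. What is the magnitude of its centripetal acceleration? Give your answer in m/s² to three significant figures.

1.37 m/s²

ω = 1.10 rev/min × 2π/60 = 0.1152 rad/s, so v = ωr = 0.1152 × 103 = 11.86 m/s.
a_c = v²/r = (11.86)²/103 = 140.8/103 = 1.367 m/s².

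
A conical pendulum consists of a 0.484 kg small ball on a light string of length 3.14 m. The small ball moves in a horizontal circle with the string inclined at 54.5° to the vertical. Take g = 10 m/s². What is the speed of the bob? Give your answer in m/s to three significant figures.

The radius of the circle is r = L sinθ = 3.14 × sin 54.5° = 2.556 m.
Horizontally T sinθ = mv²/r and vertically T cosθ = mg, so tanθ = v²/(rg).
v = √(r g tanθ) = √(2.556 × 10.0 × 1.402) = √35.84 = 5.987 m/s.

5.99 m/s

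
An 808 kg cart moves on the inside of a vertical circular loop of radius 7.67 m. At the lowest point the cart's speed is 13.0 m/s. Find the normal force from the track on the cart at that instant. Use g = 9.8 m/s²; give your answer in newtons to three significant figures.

25700 N

At the lowest point, N points up (toward the centre) and the weight mg points down (away from the centre), so the net inward force is N − mg = mv²/r.
N = m(v²/r + g) = 808 × ((13.0)²/7.67 + 9.8) = 808 × (22.03 + 9.8) = 808 × 31.83 = 25720 N.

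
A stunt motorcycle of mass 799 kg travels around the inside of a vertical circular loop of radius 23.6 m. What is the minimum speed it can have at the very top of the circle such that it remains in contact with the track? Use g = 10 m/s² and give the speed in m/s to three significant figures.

At the highest point the centre is directly below, so both the weight and N act inward: N + mg = mv²/r.
At minimum speed N → 0, so mg = mv_min²/r ⇒ v_min = √(g r) = √(10.0 × 23.6) = 15.36 m/s.

15.4 m/s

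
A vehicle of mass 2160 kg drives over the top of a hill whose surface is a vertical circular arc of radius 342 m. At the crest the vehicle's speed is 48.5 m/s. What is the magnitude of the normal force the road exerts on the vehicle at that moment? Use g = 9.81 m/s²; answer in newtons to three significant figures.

6330 N

At the crest the centripetal acceleration points downward (toward the centre of the arc), so mg − N = mv²/r.
N = m(g − v²/r) = 2160 × (9.81 − (48.5)²/342) = 2160 × (9.81 − 6.878) = 2160 × 2.932 = 6333 N.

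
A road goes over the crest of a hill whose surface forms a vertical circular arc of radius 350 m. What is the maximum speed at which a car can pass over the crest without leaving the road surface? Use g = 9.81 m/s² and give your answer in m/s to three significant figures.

At the crest the centre of the circle is below the car, so the net downward (centripetal) force is mg − N = mv²/r.
The car leaves the road when N → 0, giving v_max = √(g r) = √(9.81 × 350) = 58.60 m/s.

58.6 m/s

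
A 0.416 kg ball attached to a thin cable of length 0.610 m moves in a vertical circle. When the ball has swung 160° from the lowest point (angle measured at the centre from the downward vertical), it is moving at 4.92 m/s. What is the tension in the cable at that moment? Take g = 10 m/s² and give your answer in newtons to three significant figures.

12.6 N

Take the radial direction toward the centre of the circle as positive. The component of the weight along the string toward the centre is −mg cos φ (φ measured from the bottom), so Newton's second law along the string gives T − mg cos φ = m v²/r.
cos 160° = -0.9397, so T = m(v²/r + g cos φ) = 0.416 × ((4.92)²/0.610 + 10.0 × -0.9397) = 0.416 × (39.68 + (-9.397)) = 0.416 × 30.29 = 12.60 N.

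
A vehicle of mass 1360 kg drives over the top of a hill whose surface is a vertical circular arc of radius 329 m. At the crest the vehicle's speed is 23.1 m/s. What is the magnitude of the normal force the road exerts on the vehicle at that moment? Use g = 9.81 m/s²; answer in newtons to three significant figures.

11100 N

At the crest the centripetal acceleration points downward (toward the centre of the arc), so mg − N = mv²/r.
N = m(g − v²/r) = 1360 × (9.81 − (23.1)²/329) = 1360 × (9.81 − 1.622) = 1360 × 8.188 = 11140 N.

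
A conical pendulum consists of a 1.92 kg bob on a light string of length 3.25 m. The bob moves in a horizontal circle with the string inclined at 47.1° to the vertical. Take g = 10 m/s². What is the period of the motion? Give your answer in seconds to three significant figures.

2.96 s

r = L sinθ = 2.381 m. From T sinθ = mω²r and T cosθ = mg: tanθ = ω²r/g, so ω² = g tanθ / r = g/(L cosθ).
ω = √(g/(L cosθ)) = √(10.0/(3.25 × 0.6807)) = √4.520 = 2.126 rad/s.
Period = 2π/ω = 2.955 s.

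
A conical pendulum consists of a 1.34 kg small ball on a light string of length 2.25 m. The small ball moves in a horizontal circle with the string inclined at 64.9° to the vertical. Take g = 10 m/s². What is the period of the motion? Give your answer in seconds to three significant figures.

1.94 s

r = L sinθ = 2.038 m. From T sinθ = mω²r and T cosθ = mg: tanθ = ω²r/g, so ω² = g tanθ / r = g/(L cosθ).
ω = √(g/(L cosθ)) = √(10.0/(2.25 × 0.4242)) = √10.48 = 3.237 rad/s.
Period = 2π/ω = 1.941 s.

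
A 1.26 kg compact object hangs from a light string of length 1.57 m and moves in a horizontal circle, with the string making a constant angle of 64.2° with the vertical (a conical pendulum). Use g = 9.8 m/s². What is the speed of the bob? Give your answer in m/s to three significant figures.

5.35 m/s

The radius of the circle is r = L sinθ = 1.57 × sin 64.2° = 1.414 m.
Horizontally T sinθ = mv²/r and vertically T cosθ = mg, so tanθ = v²/(rg).
v = √(r g tanθ) = √(1.414 × 9.8 × 2.069) = √28.65 = 5.353 m/s.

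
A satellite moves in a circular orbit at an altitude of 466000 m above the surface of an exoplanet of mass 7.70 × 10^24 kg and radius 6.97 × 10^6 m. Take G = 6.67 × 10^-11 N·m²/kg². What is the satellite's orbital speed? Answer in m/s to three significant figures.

Orbital radius r = R + h = 6.97 × 10^6 + 466000 = 7.436 × 10^6 m.
Gravity supplies the centripetal force: G M m / r² = m v² / r, so v = √(GM/r).
v = √(6.67 × 10^-11 × 7.70 × 10^24 / 7.436 × 10^6) = √(6.907 × 10^7) = 8311 m/s.

8310 m/s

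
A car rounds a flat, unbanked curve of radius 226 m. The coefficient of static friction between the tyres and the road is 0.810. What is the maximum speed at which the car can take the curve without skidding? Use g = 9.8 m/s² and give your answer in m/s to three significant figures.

Friction provides the centripetal force on a flat curve. At maximum speed it is at its limiting value: μ_s m g = m v²/r.
Mass cancels: v_max = √(μ_s g r) = √(0.810 × 9.8 × 226) = √1794 = 42.36 m/s.

42.4 m/s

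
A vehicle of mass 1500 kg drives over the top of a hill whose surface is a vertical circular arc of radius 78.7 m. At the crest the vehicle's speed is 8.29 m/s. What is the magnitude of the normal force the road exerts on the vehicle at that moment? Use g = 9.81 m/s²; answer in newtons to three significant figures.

13400 N

At the crest the centripetal acceleration points downward (toward the centre of the arc), so mg − N = mv²/r.
N = m(g − v²/r) = 1500 × (9.81 − (8.29)²/78.7) = 1500 × (9.81 − 0.8732) = 1500 × 8.937 = 13410 N.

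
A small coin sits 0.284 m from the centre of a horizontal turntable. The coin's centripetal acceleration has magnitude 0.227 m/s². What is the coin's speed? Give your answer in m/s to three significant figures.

a_c = v²/r ⇒ v = √(a_c · r) = √(0.227 × 0.284) = √0.06447 = 0.2539 m/s.

0.254 m/s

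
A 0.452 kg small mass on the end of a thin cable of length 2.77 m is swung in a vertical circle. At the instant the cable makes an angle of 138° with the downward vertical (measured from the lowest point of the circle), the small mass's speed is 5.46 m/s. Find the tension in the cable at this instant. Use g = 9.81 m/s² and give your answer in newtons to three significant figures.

1.57 N

Take the radial direction toward the centre of the circle as positive. The component of the weight along the string toward the centre is −mg cos φ (φ measured from the bottom), so Newton's second law along the string gives T − mg cos φ = m v²/r.
cos 138° = -0.7431, so T = m(v²/r + g cos φ) = 0.452 × ((5.46)²/2.77 + 9.81 × -0.7431) = 0.452 × (10.76 + (-7.290)) = 0.452 × 3.472 = 1.569 N.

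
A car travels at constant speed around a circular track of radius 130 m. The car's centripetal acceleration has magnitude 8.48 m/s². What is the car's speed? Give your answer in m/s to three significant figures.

a_c = v²/r ⇒ v = √(a_c · r) = √(8.48 × 130) = √1102 = 33.20 m/s.

33.2 m/s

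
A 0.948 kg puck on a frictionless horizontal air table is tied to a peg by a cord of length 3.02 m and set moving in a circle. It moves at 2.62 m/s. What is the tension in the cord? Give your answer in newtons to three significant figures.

The tension is the only horizontal force, so it supplies the full centripetal force: T = m v²/r = 0.948 × (2.620)²/3.02 = 0.948 × 6.864/3.02 = 2.155 N.

2.15 N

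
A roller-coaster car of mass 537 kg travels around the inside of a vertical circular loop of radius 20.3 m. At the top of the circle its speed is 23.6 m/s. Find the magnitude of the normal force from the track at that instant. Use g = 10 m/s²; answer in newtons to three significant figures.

9360 N

At the top, both N and the weight mg point inward (toward the centre), so N + mg = mv²/r.
N = m(v²/r − g) = 537 × ((23.6)²/20.3 − 10.0) = 537 × (27.44 − 10.0) = 537 × 17.44 = 9363 N.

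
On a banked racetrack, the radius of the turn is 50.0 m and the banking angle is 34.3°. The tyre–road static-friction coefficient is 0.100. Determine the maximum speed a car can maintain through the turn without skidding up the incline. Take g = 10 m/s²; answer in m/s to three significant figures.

20.5 m/s

At the maximum speed, friction acts down the slope at its limiting value f = μN. Radially (horizontal, toward centre): N sinθ + μN cosθ = mv²/r. Vertically: N cosθ − μN sinθ = mg.
Dividing: v² = r g (sinθ + μcosθ)/(cosθ − μsinθ).
sinθ + μcosθ = 0.5635 + 0.100×0.8261 = 0.6461; cosθ − μsinθ = 0.8261 − 0.100×0.5635 = 0.7697.
v² = 50.0 × 10.0 × 0.6461/0.7697 = 419.7 m²/s², so v = 20.49 m/s.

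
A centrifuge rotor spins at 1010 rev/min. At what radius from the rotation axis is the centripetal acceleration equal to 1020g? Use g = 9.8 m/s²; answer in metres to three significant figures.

ω = 1010 rev/min × 2π/60 = 105.8 rad/s.
a_c = ω²r = 1020g ⇒ r = 1020 × 9.8 / (105.8)² = 9996/11190 = 0.8936 m.

0.894 m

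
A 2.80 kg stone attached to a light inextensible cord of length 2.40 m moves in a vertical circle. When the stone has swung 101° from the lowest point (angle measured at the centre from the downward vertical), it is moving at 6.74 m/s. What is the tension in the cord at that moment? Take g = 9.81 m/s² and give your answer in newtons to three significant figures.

Take the radial direction toward the centre of the circle as positive. The component of the weight along the string toward the centre is −mg cos φ (φ measured from the bottom), so Newton's second law along the string gives T − mg cos φ = m v²/r.
cos 101° = -0.1908, so T = m(v²/r + g cos φ) = 2.80 × ((6.74)²/2.40 + 9.81 × -0.1908) = 2.80 × (18.93 + (-1.872)) = 2.80 × 17.06 = 47.76 N.

47.8 N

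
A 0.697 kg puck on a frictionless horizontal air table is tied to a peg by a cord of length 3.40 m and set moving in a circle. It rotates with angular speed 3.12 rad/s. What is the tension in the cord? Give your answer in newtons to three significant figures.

v = ωr = 3.12 × 3.40 = 10.61 m/s.
The tension is the only horizontal force, so it supplies the full centripetal force: T = m v²/r = 0.697 × (10.61)²/3.40 = 0.697 × 112.5/3.40 = 23.07 N.

23.1 N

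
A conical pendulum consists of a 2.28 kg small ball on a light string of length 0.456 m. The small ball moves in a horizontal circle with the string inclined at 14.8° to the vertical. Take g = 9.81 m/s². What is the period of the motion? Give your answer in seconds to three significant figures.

r = L sinθ = 0.1165 m. From T sinθ = mω²r and T cosθ = mg: tanθ = ω²r/g, so ω² = g tanθ / r = g/(L cosθ).
ω = √(g/(L cosθ)) = √(9.81/(0.456 × 0.9668)) = √22.25 = 4.717 rad/s.
Period = 2π/ω = 1.332 s.

1.33 s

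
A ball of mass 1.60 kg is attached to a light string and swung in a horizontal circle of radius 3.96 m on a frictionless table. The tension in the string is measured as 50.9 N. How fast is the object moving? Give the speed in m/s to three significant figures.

T = m v²/r ⇒ v = √(T r / m) = √(50.9 × 3.96 / 1.60) = √126.0 = 11.22 m/s.

11.2 m/s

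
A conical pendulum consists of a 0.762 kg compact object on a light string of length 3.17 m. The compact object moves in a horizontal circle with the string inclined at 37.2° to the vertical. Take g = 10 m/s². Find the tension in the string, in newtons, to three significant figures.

Vertically the bob has no acceleration, so T cosθ = mg.
T = mg/cosθ = 0.762 × 10.0 / cos 37.2° = 7.620/0.7965 = 9.566 N.

9.57 N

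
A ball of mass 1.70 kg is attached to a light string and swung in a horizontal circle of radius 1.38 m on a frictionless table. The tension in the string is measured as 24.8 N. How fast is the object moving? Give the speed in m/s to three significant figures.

4.49 m/s

T = m v²/r ⇒ v = √(T r / m) = √(24.8 × 1.38 / 1.70) = √20.13 = 4.487 m/s.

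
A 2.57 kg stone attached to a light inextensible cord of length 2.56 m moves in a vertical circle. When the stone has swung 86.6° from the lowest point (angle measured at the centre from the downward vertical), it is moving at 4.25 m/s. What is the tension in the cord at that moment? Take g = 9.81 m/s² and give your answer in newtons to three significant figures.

19.6 N

Take the radial direction toward the centre of the circle as positive. The component of the weight along the string toward the centre is −mg cos φ (φ measured from the bottom), so Newton's second law along the string gives T − mg cos φ = m v²/r.
cos 86.6° = 0.05931, so T = m(v²/r + g cos φ) = 2.57 × ((4.25)²/2.56 + 9.81 × 0.05931) = 2.57 × (7.056 + (0.5818)) = 2.57 × 7.637 = 19.63 N.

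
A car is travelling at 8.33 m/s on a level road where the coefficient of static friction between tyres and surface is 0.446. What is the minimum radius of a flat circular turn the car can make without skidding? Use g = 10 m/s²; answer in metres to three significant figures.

15.6 m

At the limit, μ_s m g = m v²/r, so r_min = v²/(μ_s g) = (8.33)²/(0.446 × 10.0) = 69.39/4.460 = 15.56 m.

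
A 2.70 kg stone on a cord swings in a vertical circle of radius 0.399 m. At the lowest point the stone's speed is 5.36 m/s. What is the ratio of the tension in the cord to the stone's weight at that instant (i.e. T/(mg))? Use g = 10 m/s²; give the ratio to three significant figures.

8.20

At the bottom, T − mg = mv²/r, so T = m(v²/r + g) and T/(mg) = v²/(rg) + 1 = (5.36)²/(0.399 × 10.0) + 1 = 7.200 + 1 = 8.200.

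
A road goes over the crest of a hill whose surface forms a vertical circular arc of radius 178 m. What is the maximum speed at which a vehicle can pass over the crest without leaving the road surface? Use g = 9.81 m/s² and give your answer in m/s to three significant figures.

41.8 m/s

At the crest the centre of the circle is below the vehicle, so the net downward (centripetal) force is mg − N = mv²/r.
The vehicle leaves the road when N → 0, giving v_max = √(g r) = √(9.81 × 178) = 41.79 m/s.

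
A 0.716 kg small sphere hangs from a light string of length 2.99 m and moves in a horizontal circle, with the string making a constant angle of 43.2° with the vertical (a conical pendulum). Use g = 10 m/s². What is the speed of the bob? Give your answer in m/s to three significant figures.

The radius of the circle is r = L sinθ = 2.99 × sin 43.2° = 2.047 m.
Horizontally T sinθ = mv²/r and vertically T cosθ = mg, so tanθ = v²/(rg).
v = √(r g tanθ) = √(2.047 × 10.0 × 0.9391) = √19.22 = 4.384 m/s.

4.38 m/s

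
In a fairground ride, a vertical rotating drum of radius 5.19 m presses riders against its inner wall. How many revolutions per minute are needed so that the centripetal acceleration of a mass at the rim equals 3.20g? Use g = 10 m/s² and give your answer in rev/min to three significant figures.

Require ω²r = 3.20g, so ω = √(3.20 × 10.0/5.19) = 2.483 rad/s.
In rev/min: ω × 60/(2π) = 2.483 × 60/(2π) = 23.71 rev/min.

23.7 rev/min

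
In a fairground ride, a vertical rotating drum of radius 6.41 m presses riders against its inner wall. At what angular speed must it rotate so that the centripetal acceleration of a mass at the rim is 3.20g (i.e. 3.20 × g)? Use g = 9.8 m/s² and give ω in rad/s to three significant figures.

Centripetal acceleration a_c = ω²r. Setting ω²r = 3.20g:
ω = √(3.20g / r) = √(3.20 × 9.8 / 6.41) = √4.892 = 2.212 rad/s.

2.21 rad/s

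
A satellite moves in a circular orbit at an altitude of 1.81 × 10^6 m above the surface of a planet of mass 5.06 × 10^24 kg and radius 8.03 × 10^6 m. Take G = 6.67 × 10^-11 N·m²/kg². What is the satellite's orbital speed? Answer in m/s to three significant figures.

Orbital radius r = R + h = 8.03 × 10^6 + 1.81 × 10^6 = 9.840 × 10^6 m.
Gravity supplies the centripetal force: G M m / r² = m v² / r, so v = √(GM/r).
v = √(6.67 × 10^-11 × 5.06 × 10^24 / 9.840 × 10^6) = √(3.430 × 10^7) = 5857 m/s.

5860 m/s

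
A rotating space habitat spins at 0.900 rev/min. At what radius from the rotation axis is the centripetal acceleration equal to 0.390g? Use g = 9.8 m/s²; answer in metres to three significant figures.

ω = 0.900 rev/min × 2π/60 = 0.09425 rad/s.
a_c = ω²r = 0.390g ⇒ r = 0.390 × 9.8 / (0.09425)² = 3.822/0.008883 = 430.3 m.

430 m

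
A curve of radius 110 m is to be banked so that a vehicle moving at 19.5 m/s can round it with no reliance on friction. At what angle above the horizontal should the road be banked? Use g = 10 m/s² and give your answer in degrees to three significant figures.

For a frictionless banked turn: horizontally N sinθ = mv²/r and vertically N cosθ = mg.
Dividing: tanθ = v²/(r g) = (19.5)²/(110 × 10.0) = 380.2/1100 = 0.3457.
θ = arctan(0.3457) = 19.07°.

19.1°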